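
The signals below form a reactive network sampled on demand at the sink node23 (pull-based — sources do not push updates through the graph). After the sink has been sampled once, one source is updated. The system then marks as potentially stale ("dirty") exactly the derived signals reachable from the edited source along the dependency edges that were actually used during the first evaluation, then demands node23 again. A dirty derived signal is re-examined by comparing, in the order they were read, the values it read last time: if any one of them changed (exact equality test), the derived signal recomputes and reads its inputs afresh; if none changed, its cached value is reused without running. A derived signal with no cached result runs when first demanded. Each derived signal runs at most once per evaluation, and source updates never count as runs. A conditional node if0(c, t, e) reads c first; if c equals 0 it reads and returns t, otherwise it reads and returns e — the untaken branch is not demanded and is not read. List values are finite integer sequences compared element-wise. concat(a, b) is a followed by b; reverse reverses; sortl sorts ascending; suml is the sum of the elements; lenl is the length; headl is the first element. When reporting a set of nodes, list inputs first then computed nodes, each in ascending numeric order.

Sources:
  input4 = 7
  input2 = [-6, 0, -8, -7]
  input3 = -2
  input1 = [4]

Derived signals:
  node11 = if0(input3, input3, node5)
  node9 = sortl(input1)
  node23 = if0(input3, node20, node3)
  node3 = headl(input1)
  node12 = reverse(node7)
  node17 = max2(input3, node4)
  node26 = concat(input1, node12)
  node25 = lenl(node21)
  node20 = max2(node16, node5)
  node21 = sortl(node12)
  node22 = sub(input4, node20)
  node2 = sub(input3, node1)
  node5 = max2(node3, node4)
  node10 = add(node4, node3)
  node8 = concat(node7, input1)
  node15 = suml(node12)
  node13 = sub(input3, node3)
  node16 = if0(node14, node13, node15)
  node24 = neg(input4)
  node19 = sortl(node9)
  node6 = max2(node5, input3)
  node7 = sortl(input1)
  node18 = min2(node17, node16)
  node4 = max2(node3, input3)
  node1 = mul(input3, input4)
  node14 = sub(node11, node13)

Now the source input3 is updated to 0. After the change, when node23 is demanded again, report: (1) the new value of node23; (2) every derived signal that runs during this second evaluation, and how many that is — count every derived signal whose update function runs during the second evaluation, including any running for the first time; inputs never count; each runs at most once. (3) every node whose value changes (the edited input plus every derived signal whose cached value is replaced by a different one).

Initial pass — values computed on the first demand:
  node3 = headl([4]) = 4
  node23 = if0(input3=-2 -> else branch node3) = 4

Second demand — change propagation:
  node4: newly demanded (no cache) — executes and yields 4.
  node5: newly demanded (no cache) — executes and yields 4.
  node7: newly demanded (no cache) — executes and yields [4].
  node11: newly demanded (no cache) — executes and yields 0.
  node12: newly demanded (no cache) — executes and yields [4].
  node13: newly demanded (no cache) — executes and yields -4.
  node14: newly demanded (no cache) — executes and yields 4.
  node15: newly demanded (no cache) — executes and yields 4.
  node16: newly demanded (no cache) — executes and yields 4.
  node20: newly demanded (no cache) — executes and yields 4.
  node23: re-runs because input3 -2->0; new result 4 (unchanged).

The important point: the flipped condition pulls in fresh nodes; node4, node5, node7, node11, node12, node13, node14, node15, node16, node20 run for the first time.

node23 now evaluates to 4.
Run set: node4, node5, node7, node11, node12, node13, node14, node15, node16, node20, node23 (11 run).
Changed values: input3.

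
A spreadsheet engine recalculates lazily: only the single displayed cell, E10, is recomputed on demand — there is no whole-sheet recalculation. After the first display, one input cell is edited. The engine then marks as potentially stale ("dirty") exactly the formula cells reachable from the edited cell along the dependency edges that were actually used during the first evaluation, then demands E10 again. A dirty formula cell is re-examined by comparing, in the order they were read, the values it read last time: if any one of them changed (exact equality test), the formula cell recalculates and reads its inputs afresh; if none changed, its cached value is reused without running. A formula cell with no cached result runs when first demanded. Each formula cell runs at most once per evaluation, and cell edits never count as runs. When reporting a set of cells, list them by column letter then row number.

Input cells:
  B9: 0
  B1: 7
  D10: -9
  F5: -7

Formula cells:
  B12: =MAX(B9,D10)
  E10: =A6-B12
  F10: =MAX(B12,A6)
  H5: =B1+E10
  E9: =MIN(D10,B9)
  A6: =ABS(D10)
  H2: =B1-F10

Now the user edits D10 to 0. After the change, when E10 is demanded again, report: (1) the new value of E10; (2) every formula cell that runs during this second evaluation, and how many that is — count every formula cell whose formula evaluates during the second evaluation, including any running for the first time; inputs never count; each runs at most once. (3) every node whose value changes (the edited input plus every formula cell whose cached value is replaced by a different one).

New value of E10: 0.
Formula cells that run: A6, B12, E10 — 3 in total.
Values that change: A6, D10, E10.

First evaluation (everything demanded from the output):
  A6 = ABS(-9) = 9
  B12 = MAX(0, -9) = 0
  E10 = 9 - 0 = 9

Propagation after the edit:
  A6: runs — D10 -9->0; result 0.
  B12: runs — D10 -9->0; result 0 (same value as before).
  E10: runs — A6 9->0; result 0.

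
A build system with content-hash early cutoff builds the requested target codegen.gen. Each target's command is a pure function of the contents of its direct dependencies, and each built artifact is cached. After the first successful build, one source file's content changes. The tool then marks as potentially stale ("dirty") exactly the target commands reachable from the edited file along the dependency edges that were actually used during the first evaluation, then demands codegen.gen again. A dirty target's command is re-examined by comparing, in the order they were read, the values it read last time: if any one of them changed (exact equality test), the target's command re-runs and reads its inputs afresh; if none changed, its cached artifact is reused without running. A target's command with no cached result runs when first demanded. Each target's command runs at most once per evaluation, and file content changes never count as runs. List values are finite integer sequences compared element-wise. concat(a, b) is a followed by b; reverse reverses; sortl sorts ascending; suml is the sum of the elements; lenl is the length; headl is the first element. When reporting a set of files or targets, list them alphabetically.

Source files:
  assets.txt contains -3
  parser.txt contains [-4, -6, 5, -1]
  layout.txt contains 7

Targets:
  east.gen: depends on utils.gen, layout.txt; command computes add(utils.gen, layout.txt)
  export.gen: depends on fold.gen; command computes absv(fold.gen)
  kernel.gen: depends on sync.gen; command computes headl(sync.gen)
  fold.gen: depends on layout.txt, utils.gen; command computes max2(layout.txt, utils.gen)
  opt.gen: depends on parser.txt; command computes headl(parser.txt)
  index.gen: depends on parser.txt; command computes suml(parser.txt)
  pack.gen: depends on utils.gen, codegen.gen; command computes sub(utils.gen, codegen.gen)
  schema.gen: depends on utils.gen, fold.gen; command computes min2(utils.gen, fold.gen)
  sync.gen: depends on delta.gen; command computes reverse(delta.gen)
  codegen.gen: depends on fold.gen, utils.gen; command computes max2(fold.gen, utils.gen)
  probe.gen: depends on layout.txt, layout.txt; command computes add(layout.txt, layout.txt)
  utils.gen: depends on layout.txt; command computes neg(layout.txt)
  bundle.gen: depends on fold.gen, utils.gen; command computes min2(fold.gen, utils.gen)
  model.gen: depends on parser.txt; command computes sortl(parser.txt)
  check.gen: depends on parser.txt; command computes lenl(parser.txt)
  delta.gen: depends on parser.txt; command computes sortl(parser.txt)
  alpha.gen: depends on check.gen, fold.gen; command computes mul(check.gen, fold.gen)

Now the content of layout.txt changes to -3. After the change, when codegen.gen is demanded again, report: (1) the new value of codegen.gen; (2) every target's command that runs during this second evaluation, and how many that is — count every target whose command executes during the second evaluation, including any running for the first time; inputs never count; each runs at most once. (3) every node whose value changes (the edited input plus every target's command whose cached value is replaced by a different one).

First evaluation (everything demanded from the output):
  utils.gen = neg(7) = -7
  fold.gen = max2(7, -7) = 7
  codegen.gen = max2(7, -7) = 7

Propagation after the edit:
  utils.gen: runs — layout.txt 7->-3; result 3.
  fold.gen: runs — layout.txt 7->-3; utils.gen -7->3; result 3.
  codegen.gen: runs — fold.gen 7->3; utils.gen -7->3; result 3.

New value of codegen.gen: 3.
Target commands that run: codegen.gen, fold.gen, utils.gen — 3 in total.
Values that change: codegen.gen, fold.gen, layout.txt, utils.gen.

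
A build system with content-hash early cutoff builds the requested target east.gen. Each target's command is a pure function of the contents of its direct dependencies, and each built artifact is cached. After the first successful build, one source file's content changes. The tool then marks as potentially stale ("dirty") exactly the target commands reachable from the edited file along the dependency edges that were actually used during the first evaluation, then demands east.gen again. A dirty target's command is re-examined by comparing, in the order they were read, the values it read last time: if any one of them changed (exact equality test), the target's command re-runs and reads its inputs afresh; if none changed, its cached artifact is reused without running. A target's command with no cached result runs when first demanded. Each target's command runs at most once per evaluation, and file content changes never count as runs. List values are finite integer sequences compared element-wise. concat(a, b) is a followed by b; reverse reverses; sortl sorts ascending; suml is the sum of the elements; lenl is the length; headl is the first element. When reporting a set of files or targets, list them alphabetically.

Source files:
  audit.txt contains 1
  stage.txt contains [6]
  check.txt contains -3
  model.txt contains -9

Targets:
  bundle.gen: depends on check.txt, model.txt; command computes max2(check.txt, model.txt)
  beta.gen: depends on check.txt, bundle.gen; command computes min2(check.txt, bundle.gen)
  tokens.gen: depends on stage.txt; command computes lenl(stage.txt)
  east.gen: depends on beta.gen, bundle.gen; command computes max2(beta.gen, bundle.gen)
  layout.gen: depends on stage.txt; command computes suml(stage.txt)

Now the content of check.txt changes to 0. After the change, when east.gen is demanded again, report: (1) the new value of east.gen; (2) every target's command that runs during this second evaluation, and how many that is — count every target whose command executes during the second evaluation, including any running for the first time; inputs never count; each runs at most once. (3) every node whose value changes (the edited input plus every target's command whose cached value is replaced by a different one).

First evaluation (everything demanded from the output):
  bundle.gen = max2(-3, -9) = -3
  beta.gen = min2(-3, -3) = -3
  east.gen = max2(-3, -3) = -3

Propagation after the edit:
  bundle.gen: runs — check.txt -3->0; result 0.
  beta.gen: runs — check.txt -3->0; bundle.gen -3->0; result 0.
  east.gen: runs — beta.gen -3->0; bundle.gen -3->0; result 0.

New value of east.gen: 0.
Target commands that run: beta.gen, bundle.gen, east.gen — 3 in total.
Values that change: beta.gen, bundle.gen, check.txt, east.gen.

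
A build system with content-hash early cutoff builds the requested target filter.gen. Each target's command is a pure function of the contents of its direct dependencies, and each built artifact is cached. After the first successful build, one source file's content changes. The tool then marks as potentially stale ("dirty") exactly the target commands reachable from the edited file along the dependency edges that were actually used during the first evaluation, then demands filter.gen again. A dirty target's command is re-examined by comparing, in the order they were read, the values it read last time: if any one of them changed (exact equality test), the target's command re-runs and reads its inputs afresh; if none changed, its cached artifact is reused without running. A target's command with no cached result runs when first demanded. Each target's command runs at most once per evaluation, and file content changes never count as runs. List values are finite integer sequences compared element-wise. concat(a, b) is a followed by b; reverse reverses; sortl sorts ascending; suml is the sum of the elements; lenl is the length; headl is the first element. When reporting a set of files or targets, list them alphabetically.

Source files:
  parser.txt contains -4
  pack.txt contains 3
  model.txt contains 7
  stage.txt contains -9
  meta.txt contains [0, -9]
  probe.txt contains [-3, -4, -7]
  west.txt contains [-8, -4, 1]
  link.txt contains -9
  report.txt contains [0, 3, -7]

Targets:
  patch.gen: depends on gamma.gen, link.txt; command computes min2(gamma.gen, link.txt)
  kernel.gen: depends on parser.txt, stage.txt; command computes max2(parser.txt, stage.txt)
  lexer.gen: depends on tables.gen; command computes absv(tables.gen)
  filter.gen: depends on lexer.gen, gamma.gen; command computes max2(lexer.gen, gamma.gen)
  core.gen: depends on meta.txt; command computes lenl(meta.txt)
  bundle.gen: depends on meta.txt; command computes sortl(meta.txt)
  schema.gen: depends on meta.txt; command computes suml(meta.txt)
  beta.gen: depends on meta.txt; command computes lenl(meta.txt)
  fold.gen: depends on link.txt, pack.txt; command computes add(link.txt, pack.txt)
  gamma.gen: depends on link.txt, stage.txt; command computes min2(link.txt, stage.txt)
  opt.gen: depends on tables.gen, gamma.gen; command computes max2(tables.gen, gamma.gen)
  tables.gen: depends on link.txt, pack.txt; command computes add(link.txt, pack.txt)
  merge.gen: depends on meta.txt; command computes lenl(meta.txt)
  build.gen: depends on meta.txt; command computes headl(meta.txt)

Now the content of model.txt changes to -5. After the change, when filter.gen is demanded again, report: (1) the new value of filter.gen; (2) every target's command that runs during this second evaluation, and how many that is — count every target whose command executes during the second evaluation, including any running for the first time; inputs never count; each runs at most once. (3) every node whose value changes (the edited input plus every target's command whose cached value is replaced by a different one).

First evaluation (everything demanded from the output):
  gamma.gen = min2(-9, -9) = -9
  tables.gen = add(-9, 3) = -6
  lexer.gen = absv(-6) = 6
  filter.gen = max2(6, -9) = 6

Propagation after the edit:
  model.txt feeds no computation that the output demands — nothing is marked dirty and nothing runs.

Key observation: model.txt is never demanded by the output, so the edit triggers no recomputation at all.

New value of filter.gen: 6.
Target commands that run: none — 0 in total.
Values that change: model.txt.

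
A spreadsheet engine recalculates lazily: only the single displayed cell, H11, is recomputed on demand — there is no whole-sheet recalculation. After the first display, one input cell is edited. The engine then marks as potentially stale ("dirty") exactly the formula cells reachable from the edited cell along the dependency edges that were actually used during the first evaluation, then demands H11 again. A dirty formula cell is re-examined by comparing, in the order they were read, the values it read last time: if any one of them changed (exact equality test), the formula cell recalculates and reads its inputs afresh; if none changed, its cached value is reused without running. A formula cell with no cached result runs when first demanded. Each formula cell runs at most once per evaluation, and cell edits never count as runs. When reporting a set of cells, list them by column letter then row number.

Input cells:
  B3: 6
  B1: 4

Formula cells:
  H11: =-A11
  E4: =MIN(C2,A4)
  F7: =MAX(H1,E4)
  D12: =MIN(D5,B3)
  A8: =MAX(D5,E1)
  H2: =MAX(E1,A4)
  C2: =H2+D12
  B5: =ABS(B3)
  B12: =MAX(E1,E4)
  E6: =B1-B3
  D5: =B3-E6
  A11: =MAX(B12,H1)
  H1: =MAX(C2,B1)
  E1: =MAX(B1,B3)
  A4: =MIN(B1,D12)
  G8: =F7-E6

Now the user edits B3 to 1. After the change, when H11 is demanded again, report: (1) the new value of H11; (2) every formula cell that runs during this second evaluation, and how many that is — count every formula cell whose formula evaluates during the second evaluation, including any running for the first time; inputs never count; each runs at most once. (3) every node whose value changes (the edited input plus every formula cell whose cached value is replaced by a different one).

New value of H11: -4.
Formula cells that run: A4, A11, B12, C2, D5, D12, E1, E4, E6, H1, H2, H11 — 12 in total.
Values that change: A4, A11, B3, B12, C2, D5, D12, E1, E4, E6, H1, H2, H11.

First evaluation (everything demanded from the output):
  E1 = MAX(4, 6) = 6
  E6 = 4 - 6 = -2
  D5 = 6 - -2 = 8
  D12 = MIN(8, 6) = 6
  A4 = MIN(4, 6) = 4
  H2 = MAX(6, 4) = 6
  C2 = 6 + 6 = 12
  E4 = MIN(12, 4) = 4
  B12 = MAX(6, 4) = 6
  H1 = MAX(12, 4) = 12
  A11 = MAX(6, 12) = 12
  H11 = -(12) = -12

Propagation after the edit:
  E1: runs — B3 6->1; result 4.
  E6: runs — B3 6->1; result 3.
  D5: runs — B3 6->1; E6 -2->3; result -2.
  D12: runs — D5 8->-2; B3 6->1; result -2.
  A4: runs — D12 6->-2; result -2.
  H2: runs — E1 6->4; A4 4->-2; result 4.
  C2: runs — H2 6->4; D12 6->-2; result 2.
  E4: runs — C2 12->2; A4 4->-2; result -2.
  B12: runs — E1 6->4; E4 4->-2; result 4.
  H1: runs — C2 12->2; result 4.
  A11: runs — B12 6->4; H1 12->4; result 4.
  H11: runs — A11 12->4; result -4.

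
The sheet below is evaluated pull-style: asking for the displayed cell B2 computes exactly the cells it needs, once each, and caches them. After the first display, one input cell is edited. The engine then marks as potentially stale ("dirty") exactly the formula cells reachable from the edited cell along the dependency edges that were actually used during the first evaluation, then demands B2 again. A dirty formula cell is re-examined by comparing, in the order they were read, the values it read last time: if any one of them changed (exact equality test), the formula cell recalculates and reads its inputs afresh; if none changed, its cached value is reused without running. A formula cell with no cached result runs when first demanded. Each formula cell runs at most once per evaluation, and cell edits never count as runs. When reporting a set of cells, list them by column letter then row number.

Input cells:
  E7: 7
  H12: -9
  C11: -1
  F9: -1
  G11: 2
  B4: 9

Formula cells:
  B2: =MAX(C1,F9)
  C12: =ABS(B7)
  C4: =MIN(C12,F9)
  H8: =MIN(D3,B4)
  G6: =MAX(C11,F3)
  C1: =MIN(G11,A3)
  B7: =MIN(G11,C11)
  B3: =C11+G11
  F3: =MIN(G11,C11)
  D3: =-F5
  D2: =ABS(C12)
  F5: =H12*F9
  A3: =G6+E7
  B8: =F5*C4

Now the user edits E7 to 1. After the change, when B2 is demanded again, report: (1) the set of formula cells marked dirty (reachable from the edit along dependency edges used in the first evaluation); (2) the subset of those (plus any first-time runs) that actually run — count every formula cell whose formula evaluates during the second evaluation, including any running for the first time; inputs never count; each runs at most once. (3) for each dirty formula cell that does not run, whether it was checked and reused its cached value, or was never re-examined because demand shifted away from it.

The edit dirties: A3, B2, C1.
3 formula cells run: A3, B2, C1.
No dirty formula cell escaped a run.

First demand of the output computes:
  F3 = MIN(2, -1) = -1
  G6 = MAX(-1, -1) = -1
  A3 = -1 + 7 = 6
  C1 = MIN(2, 6) = 2
  B2 = MAX(2, -1) = 2

After the edit, cleaning proceeds:
  A3: a read changed (E7 7->1) — executes, giving 0.
  C1: a read changed (A3 6->0) — executes, giving 0.
  B2: a read changed (C1 2->0) — executes, giving 0.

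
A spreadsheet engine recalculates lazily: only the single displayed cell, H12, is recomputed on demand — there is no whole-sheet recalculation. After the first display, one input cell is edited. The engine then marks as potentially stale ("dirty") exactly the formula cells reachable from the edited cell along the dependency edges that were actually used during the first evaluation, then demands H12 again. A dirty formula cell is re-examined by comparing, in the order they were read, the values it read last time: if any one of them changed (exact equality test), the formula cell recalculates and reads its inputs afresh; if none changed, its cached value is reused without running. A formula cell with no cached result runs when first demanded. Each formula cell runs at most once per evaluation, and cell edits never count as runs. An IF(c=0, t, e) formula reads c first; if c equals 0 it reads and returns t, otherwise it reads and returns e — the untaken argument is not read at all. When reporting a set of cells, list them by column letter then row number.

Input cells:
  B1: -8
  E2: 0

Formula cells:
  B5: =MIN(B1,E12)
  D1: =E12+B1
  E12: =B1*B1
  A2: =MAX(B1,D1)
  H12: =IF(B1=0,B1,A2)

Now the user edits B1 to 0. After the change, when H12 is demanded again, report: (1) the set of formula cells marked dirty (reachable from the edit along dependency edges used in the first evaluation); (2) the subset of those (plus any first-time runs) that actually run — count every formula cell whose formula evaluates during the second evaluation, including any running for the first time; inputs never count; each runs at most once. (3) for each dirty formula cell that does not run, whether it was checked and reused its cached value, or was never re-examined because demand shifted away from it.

Marked dirty: A2, D1, E12, H12.
Formula cells that run: H12 — 1 in total.
Never re-examined (demand shifted away): A2, D1, E12.
Key observation: a condition flipped, so demand moved to the other branch — A2, D1, E12 are never re-examined.

First evaluation (everything demanded from the output):
  E12 = -8 * -8 = 64
  D1 = 64 + -8 = 56
  A2 = MAX(-8, 56) = 56
  H12 = IF(B1=0: B1=-8 -> else branch A2) = 56

Propagation after the edit:
  E12: marked dirty but never re-examined — demand shifted away from it.
  D1: marked dirty but never re-examined — demand shifted away from it.
  A2: marked dirty but never re-examined — demand shifted away from it.
  H12: runs — B1 -8->0; result 0.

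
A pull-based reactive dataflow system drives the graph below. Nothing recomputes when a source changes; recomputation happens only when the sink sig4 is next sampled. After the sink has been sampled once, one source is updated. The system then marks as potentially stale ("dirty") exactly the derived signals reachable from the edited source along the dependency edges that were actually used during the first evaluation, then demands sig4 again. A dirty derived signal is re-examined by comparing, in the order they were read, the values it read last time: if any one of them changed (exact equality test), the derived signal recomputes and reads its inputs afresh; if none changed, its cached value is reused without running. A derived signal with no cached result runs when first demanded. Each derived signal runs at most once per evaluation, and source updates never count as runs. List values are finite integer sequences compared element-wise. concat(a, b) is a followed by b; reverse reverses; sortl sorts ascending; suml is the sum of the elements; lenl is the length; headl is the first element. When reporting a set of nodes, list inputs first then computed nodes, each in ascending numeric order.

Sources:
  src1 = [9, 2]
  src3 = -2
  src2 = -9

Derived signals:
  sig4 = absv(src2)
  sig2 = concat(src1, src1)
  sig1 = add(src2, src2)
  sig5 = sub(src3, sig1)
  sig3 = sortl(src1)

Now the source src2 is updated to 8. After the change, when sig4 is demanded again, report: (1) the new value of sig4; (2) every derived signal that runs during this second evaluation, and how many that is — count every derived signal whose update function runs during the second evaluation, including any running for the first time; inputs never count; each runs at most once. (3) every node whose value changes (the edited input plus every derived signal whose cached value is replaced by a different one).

New value of sig4: 8.
Derived signals that run: sig4 — 1 in total.
Values that change: src2, sig4.

First evaluation (everything demanded from the output):
  sig4 = absv(-9) = 9

Propagation after the edit:
  sig4: runs — src2 -9->8; result 8.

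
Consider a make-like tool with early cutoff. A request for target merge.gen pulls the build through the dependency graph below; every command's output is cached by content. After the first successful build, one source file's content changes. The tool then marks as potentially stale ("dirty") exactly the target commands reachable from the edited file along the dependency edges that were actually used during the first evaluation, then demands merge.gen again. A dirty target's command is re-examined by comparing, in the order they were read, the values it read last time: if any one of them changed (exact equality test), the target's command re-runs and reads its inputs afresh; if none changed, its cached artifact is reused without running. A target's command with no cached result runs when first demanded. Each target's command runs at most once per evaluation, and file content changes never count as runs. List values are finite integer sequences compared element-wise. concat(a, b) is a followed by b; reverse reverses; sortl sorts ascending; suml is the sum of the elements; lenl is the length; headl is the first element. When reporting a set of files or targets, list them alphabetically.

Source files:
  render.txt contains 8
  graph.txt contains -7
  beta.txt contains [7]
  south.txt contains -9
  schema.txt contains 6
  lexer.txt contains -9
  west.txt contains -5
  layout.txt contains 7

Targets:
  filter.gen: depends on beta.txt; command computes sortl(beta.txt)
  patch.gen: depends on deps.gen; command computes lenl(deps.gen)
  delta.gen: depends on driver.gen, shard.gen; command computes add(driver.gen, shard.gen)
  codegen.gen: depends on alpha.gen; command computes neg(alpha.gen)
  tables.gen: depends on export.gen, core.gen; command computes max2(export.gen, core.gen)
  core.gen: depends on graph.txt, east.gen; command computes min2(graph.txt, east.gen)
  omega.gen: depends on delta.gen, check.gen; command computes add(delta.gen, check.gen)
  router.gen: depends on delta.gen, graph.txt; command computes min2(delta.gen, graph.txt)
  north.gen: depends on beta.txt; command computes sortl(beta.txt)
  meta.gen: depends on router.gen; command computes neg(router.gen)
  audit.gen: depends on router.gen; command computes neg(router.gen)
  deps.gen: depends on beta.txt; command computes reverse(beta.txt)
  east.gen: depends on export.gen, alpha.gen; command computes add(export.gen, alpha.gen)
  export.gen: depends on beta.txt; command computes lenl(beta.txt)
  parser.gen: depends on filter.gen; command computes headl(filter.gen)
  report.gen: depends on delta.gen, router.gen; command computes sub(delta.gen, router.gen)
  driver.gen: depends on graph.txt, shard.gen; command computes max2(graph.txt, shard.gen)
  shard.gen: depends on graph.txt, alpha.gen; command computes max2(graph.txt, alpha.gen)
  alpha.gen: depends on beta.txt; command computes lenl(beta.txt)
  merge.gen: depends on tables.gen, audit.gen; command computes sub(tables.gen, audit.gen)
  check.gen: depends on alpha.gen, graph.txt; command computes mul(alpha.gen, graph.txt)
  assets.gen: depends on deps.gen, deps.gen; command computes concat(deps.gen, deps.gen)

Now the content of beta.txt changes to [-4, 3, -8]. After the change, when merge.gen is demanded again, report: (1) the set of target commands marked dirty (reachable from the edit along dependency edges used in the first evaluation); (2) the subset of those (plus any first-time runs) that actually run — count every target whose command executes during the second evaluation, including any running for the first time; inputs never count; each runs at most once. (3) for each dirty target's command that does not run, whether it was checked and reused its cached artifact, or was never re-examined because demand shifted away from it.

The edit dirties: alpha.gen, audit.gen, core.gen, delta.gen, driver.gen, east.gen, export.gen, merge.gen, router.gen, shard.gen, tables.gen.
10 target commands run: alpha.gen, core.gen, delta.gen, driver.gen, east.gen, export.gen, merge.gen, router.gen, shard.gen, tables.gen.
Cache hits after checking: audit.gen.
Note where the cutoff bites: audit.gen is checked, finds nothing changed, and keeps its cache.

First demand of the output computes:
  alpha.gen = lenl([7]) = 1
  export.gen = lenl([7]) = 1
  east.gen = add(1, 1) = 2
  core.gen = min2(-7, 2) = -7
  shard.gen = max2(-7, 1) = 1
  driver.gen = max2(-7, 1) = 1
  delta.gen = add(1, 1) = 2
  router.gen = min2(2, -7) = -7
  audit.gen = neg(-7) = 7
  tables.gen = max2(1, -7) = 1
  merge.gen = sub(1, 7) = -6

After the edit, cleaning proceeds:
  alpha.gen: a read changed (beta.txt [7]->[-4, 3, -8]) — executes, giving 3.
  export.gen: a read changed (beta.txt [7]->[-4, 3, -8]) — executes, giving 3.
  east.gen: a read changed (export.gen 1->3; alpha.gen 1->3) — executes, giving 6.
  core.gen: a read changed (east.gen 2->6) — executes, giving -7 — identical to its old value.
  shard.gen: a read changed (alpha.gen 1->3) — executes, giving 3.
  driver.gen: a read changed (shard.gen 1->3) — executes, giving 3.
  delta.gen: a read changed (driver.gen 1->3; shard.gen 1->3) — executes, giving 6.
  router.gen: a read changed (delta.gen 2->6) — executes, giving -7 — identical to its old value.
  audit.gen: dirty, but its reads are unchanged (router.gen unchanged); cached 7 stands.
  tables.gen: a read changed (export.gen 1->3) — executes, giving 3.
  merge.gen: a read changed (tables.gen 1->3) — executes, giving -4.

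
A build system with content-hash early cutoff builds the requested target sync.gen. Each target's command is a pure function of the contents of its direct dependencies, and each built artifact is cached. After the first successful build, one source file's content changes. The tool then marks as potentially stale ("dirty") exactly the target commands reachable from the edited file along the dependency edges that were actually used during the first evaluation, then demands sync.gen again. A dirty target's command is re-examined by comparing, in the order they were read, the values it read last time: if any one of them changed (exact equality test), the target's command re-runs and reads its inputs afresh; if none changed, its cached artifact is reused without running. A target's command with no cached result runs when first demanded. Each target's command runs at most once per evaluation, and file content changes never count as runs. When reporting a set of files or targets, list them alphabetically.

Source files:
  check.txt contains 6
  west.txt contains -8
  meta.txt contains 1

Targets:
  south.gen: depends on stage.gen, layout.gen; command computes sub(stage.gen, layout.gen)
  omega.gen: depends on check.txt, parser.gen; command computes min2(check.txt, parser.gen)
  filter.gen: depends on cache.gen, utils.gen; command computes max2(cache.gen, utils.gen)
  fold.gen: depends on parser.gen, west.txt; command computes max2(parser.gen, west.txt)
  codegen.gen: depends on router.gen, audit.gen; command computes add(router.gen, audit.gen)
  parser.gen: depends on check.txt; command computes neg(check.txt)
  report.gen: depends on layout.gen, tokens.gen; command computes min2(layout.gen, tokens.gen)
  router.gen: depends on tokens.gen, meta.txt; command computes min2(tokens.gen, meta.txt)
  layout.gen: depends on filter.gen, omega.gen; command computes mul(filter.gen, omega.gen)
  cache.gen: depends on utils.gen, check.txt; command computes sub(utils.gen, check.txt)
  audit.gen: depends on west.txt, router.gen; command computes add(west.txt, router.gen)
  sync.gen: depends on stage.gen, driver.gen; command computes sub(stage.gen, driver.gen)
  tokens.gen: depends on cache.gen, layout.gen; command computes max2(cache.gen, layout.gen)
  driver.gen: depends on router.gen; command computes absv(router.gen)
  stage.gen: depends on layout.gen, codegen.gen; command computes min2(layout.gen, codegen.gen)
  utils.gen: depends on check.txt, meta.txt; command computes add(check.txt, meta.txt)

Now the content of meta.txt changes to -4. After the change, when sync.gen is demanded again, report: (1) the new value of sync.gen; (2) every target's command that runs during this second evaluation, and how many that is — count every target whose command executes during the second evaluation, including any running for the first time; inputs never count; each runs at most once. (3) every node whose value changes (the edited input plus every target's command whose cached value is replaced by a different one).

New value of sync.gen: -20.
Target commands that run: audit.gen, cache.gen, codegen.gen, driver.gen, filter.gen, layout.gen, router.gen, stage.gen, sync.gen, tokens.gen, utils.gen — 11 in total.
Values that change: audit.gen, cache.gen, codegen.gen, driver.gen, filter.gen, layout.gen, meta.txt, router.gen, stage.gen, sync.gen, tokens.gen, utils.gen.

First evaluation (everything demanded from the output):
  parser.gen = neg(6) = -6
  omega.gen = min2(6, -6) = -6
  utils.gen = add(6, 1) = 7
  cache.gen = sub(7, 6) = 1
  filter.gen = max2(1, 7) = 7
  layout.gen = mul(7, -6) = -42
  tokens.gen = max2(1, -42) = 1
  router.gen = min2(1, 1) = 1
  audit.gen = add(-8, 1) = -7
  codegen.gen = add(1, -7) = -6
  driver.gen = absv(1) = 1
  stage.gen = min2(-42, -6) = -42
  sync.gen = sub(-42, 1) = -43

Propagation after the edit:
  utils.gen: runs — meta.txt 1->-4; result 2.
  cache.gen: runs — utils.gen 7->2; result -4.
  filter.gen: runs — cache.gen 1->-4; utils.gen 7->2; result 2.
  layout.gen: runs — filter.gen 7->2; result -12.
  tokens.gen: runs — cache.gen 1->-4; layout.gen -42->-12; result -4.
  router.gen: runs — tokens.gen 1->-4; meta.txt 1->-4; result -4.
  audit.gen: runs — router.gen 1->-4; result -12.
  codegen.gen: runs — router.gen 1->-4; audit.gen -7->-12; result -16.
  driver.gen: runs — router.gen 1->-4; result 4.
  stage.gen: runs — layout.gen -42->-12; codegen.gen -6->-16; result -16.
  sync.gen: runs — stage.gen -42->-16; driver.gen 1->4; result -20.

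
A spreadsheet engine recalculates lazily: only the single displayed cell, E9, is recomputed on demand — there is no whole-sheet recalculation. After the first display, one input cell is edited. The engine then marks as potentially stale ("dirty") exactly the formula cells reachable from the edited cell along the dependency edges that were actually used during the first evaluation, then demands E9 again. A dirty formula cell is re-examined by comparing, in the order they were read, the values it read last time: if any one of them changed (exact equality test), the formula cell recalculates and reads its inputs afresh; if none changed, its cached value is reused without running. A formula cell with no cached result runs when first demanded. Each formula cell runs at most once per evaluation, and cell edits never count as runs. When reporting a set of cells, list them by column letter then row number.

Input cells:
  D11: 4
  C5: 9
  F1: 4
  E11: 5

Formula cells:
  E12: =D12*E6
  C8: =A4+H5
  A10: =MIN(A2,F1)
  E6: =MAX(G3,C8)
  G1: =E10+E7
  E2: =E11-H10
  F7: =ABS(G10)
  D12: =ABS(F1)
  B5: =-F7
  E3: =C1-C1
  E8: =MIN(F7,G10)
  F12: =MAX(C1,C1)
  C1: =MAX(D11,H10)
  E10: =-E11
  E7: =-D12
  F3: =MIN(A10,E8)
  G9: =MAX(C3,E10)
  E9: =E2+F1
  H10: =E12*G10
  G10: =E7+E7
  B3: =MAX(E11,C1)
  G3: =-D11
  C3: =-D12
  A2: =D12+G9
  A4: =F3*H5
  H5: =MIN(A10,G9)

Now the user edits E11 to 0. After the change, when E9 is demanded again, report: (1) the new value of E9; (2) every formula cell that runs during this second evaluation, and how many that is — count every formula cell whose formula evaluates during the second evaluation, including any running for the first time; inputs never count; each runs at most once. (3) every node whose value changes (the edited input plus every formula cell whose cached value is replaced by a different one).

New value of E9: 4.
Formula cells that run: A2, A4, A10, C8, E2, E6, E9, E10, E12, F3, G9, H5, H10 — 13 in total.
Values that change: A2, A4, A10, C8, E2, E6, E9, E10, E11, E12, G9, H5, H10.

First evaluation (everything demanded from the output):
  D12 = ABS(4) = 4
  C3 = -(4) = -4
  E7 = -(4) = -4
  E10 = -(5) = -5
  G3 = -(4) = -4
  G9 = MAX(-4, -5) = -4
  A2 = 4 + -4 = 0
  A10 = MIN(0, 4) = 0
  G10 = -4 + -4 = -8
  F7 = ABS(-8) = 8
  E8 = MIN(8, -8) = -8
  F3 = MIN(0, -8) = -8
  H5 = MIN(0, -4) = -4
  A4 = -8 * -4 = 32
  C8 = 32 + -4 = 28
  E6 = MAX(-4, 28) = 28
  E12 = 4 * 28 = 112
  H10 = 112 * -8 = -896
  E2 = 5 - -896 = 901
  E9 = 901 + 4 = 905

Propagation after the edit:
  E10: runs — E11 5->0; result 0.
  G9: runs — E10 -5->0; result 0.
  A2: runs — G9 -4->0; result 4.
  A10: runs — A2 0->4; result 4.
  F3: runs — A10 0->4; result -8 (same value as before).
  H5: runs — A10 0->4; G9 -4->0; result 0.
  A4: runs — H5 -4->0; result 0.
  C8: runs — A4 32->0; H5 -4->0; result 0.
  E6: runs — C8 28->0; result 0.
  E12: runs — E6 28->0; result 0.
  H10: runs — E12 112->0; result 0.
  E2: runs — E11 5->0; H10 -896->0; result 0.
  E9: runs — E2 901->0; result 4.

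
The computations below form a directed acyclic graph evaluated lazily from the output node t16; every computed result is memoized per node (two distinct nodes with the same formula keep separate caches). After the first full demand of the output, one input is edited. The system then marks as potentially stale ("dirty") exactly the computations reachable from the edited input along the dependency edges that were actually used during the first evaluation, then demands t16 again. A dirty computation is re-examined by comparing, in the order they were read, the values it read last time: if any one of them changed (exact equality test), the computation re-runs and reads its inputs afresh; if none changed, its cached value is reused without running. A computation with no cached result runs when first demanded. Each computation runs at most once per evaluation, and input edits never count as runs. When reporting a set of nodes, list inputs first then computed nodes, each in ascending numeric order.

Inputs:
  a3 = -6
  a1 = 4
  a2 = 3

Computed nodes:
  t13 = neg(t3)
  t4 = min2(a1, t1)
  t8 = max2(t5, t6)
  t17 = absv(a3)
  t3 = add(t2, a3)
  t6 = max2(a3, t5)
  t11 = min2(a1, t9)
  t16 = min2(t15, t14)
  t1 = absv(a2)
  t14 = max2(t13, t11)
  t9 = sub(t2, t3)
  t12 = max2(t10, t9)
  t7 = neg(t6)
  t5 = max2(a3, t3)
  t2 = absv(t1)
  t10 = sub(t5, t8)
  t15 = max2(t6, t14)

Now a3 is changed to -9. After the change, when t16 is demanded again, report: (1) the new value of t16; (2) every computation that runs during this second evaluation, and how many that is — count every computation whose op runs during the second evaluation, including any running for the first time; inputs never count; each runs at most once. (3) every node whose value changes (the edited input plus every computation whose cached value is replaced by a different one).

First demand of the output computes:
  t1 = absv(3) = 3
  t2 = absv(3) = 3
  t3 = add(3, -6) = -3
  t5 = max2(-6, -3) = -3
  t6 = max2(-6, -3) = -3
  t9 = sub(3, -3) = 6
  t11 = min2(4, 6) = 4
  t13 = neg(-3) = 3
  t14 = max2(3, 4) = 4
  t15 = max2(-3, 4) = 4
  t16 = min2(4, 4) = 4

After the edit, cleaning proceeds:
  t3: a read changed (a3 -6->-9) — executes, giving -6.
  t5: a read changed (a3 -6->-9; t3 -3->-6) — executes, giving -6.
  t6: a read changed (a3 -6->-9; t5 -3->-6) — executes, giving -6.
  t9: a read changed (t3 -3->-6) — executes, giving 9.
  t11: a read changed (t9 6->9) — executes, giving 4 — identical to its old value.
  t13: a read changed (t3 -3->-6) — executes, giving 6.
  t14: a read changed (t13 3->6) — executes, giving 6.
  t15: a read changed (t6 -3->-6; t14 4->6) — executes, giving 6.
  t16: a read changed (t15 4->6; t14 4->6) — executes, giving 6.

Demanding t16 again yields 6.
9 computations run: t3, t5, t6, t9, t11, t13, t14, t15, t16.
The nodes whose values change: a3, t3, t5, t6, t9, t13, t14, t15, t16.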